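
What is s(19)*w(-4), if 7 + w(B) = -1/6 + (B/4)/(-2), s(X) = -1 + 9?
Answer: -160/3 ≈ -53.333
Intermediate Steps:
s(X) = 8
w(B) = -43/6 - B/8 (w(B) = -7 + (-1/6 + (B/4)/(-2)) = -7 + (-1*⅙ + (B*(¼))*(-½)) = -7 + (-⅙ + (B/4)*(-½)) = -7 + (-⅙ - B/8) = -43/6 - B/8)
s(19)*w(-4) = 8*(-43/6 - ⅛*(-4)) = 8*(-43/6 + ½) = 8*(-20/3) = -160/3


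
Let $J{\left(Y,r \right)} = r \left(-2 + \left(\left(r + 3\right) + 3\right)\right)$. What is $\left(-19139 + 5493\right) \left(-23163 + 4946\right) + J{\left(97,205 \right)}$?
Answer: $248632027$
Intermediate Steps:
$J{\left(Y,r \right)} = r \left(4 + r\right)$ ($J{\left(Y,r \right)} = r \left(-2 + \left(\left(3 + r\right) + 3\right)\right) = r \left(-2 + \left(6 + r\right)\right) = r \left(4 + r\right)$)
$\left(-19139 + 5493\right) \left(-23163 + 4946\right) + J{\left(97,205 \right)} = \left(-19139 + 5493\right) \left(-23163 + 4946\right) + 205 \left(4 + 205\right) = \left(-13646\right) \left(-18217\right) + 205 \cdot 209 = 248589182 + 42845 = 248632027$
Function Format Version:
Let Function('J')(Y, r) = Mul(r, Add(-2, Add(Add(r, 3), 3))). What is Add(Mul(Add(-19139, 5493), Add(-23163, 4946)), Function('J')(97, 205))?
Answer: 248632027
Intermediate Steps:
Function('J')(Y, r) = Mul(r, Add(4, r)) (Function('J')(Y, r) = Mul(r, Add(-2, Add(Add(3, r), 3))) = Mul(r, Add(-2, Add(6, r))) = Mul(r, Add(4, r)))
Add(Mul(Add(-19139, 5493), Add(-23163, 4946)), Function('J')(97, 205)) = Add(Mul(Add(-19139, 5493), Add(-23163, 4946)), Mul(205, Add(4, 205))) = Add(Mul(-13646, -18217), Mul(205, 209)) = Add(248589182, 42845) = 248632027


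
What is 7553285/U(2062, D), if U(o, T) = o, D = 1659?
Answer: 7553285/2062 ≈ 3663.1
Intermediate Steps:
7553285/U(2062, D) = 7553285/2062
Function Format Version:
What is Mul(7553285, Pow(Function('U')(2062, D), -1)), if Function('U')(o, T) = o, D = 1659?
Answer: Rational(7553285, 2062) ≈ 3663.1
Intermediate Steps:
Mul(7553285, Pow(Function('U')(2062, D), -1)) = Mul(7553285, Pow(2062, -1)) = Mul(7553285, Rational(1, 2062)) = Rational(7553285, 2062)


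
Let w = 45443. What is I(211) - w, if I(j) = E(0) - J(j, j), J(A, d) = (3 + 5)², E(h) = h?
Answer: -45507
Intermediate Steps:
J(A, d) = 64 (J(A, d) = 8² = 64)
I(j) = -64 (I(j) = 0 - 1*64 = 0 - 64 = -64)
I(211) - w = -64 - 1*45443 = -64 - 45443 = -45507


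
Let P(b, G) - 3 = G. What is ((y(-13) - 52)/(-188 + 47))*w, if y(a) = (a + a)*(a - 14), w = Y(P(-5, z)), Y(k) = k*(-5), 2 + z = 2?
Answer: 3250/47 ≈ 69.149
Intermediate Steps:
z = 0 (z = -2 + 2 = 0)
P(b, G) = 3 + G
Y(k) = -5*k
w = -15 (w = -5*(3 + 0) = -5*3 = -15)
y(a) = 2*a*(-14 + a) (y(a) = (2*a)*(-14 + a) = 2*a*(-14 + a))
((y(-13) - 52)/(-188 + 47))*w = ((2*(-13)*(-14 - 13) - 52)/(-188 + 47))*(-15) = ((2*(-13)*(-27) - 52)/(-141))*(-15) = ((702 - 52)*(-1/141))*(-15) = (650*(-1/141))*(-15) = -650/141*(-15) = 3250/47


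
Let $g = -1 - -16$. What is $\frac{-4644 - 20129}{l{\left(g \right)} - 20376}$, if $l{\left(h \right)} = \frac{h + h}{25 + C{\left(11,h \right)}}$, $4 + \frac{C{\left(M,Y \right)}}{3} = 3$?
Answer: $\frac{272503}{224121} \approx 1.2159$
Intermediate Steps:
$C{\left(M,Y \right)} = -3$ ($C{\left(M,Y \right)} = -12 + 3 \cdot 3 = -12 + 9 = -3$)
$g = 15$ ($g = -1 + 16 = 15$)
$l{\left(h \right)} = \frac{h}{11}$ ($l{\left(h \right)} = \frac{h + h}{25 - 3} = \frac{2 h}{22} = 2 h \frac{1}{22} = \frac{h}{11}$)
$\frac{-4644 - 20129}{l{\left(g \right)} - 20376} = \frac{-4644 - 20129}{\frac{1}{11} \cdot 15 - 20376} = - \frac{24773}{\frac{15}{11} - 20376} = - \frac{24773}{- \frac{224121}{11}} = \left(-24773\right) \left(- \frac{11}{224121}\right) = \frac{272503}{224121}$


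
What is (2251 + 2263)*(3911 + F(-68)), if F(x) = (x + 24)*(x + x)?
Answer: 44666030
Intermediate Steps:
F(x) = 2*x*(24 + x) (F(x) = (24 + x)*(2*x) = 2*x*(24 + x))
(2251 + 2263)*(3911 + F(-68)) = (2251 + 2263)*(3911 + 2*(-68)*(24 - 68)) = 4514*(3911 + 2*(-68)*(-44)) = 4514*(3911 + 5984) = 4514*9895 = 44666030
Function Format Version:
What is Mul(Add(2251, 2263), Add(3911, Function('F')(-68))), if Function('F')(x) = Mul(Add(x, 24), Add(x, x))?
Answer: 44666030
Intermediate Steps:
Function('F')(x) = Mul(2, x, Add(24, x)) (Function('F')(x) = Mul(Add(24, x), Mul(2, x)) = Mul(2, x, Add(24, x)))
Mul(Add(2251, 2263), Add(3911, Function('F')(-68))) = Mul(Add(2251, 2263), Add(3911, Mul(2, -68, Add(24, -68)))) = Mul(4514, Add(3911, Mul(2, -68, -44))) = Mul(4514, Add(3911, 5984)) = Mul(4514, 9895) = 44666030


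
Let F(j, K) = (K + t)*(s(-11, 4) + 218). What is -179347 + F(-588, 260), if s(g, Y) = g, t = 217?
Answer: -80608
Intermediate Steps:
F(j, K) = 44919 + 207*K (F(j, K) = (K + 217)*(-11 + 218) = (217 + K)*207 = 44919 + 207*K)
-179347 + F(-588, 260) = -179347 + (44919 + 207*260) = -179347 + (44919 + 53820) = -179347 + 98739 = -80608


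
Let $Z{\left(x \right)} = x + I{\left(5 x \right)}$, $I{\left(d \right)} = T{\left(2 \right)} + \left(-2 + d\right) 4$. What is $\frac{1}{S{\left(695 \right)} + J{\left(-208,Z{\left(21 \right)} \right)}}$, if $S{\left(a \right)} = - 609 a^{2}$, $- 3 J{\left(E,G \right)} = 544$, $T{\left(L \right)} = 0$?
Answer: $- \frac{3}{882487219} \approx -3.3995 \cdot 10^{-9}$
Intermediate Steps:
$I{\left(d \right)} = -8 + 4 d$ ($I{\left(d \right)} = 0 + \left(-2 + d\right) 4 = 0 + \left(-8 + 4 d\right) = -8 + 4 d$)
$Z{\left(x \right)} = -8 + 21 x$ ($Z{\left(x \right)} = x + \left(-8 + 4 \cdot 5 x\right) = x + \left(-8 + 20 x\right) = -8 + 21 x$)
$J{\left(E,G \right)} = - \frac{544}{3}$ ($J{\left(E,G \right)} = \left(- \frac{1}{3}\right) 544 = - \frac{544}{3}$)
$\frac{1}{S{\left(695 \right)} + J{\left(-208,Z{\left(21 \right)} \right)}} = \frac{1}{- 609 \cdot 695^{2} - \frac{544}{3}} = \frac{1}{\left(-609\right) 483025 - \frac{544}{3}} = \frac{1}{-294162225 - \frac{544}{3}} = \frac{1}{- \frac{882487219}{3}} = - \frac{3}{882487219}$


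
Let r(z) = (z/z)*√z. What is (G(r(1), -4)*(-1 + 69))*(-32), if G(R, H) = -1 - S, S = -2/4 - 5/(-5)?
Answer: 3264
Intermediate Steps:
S = ½ (S = -2*¼ - 5*(-⅕) = -½ + 1 = ½ ≈ 0.50000)
r(z) = √z (r(z) = 1*√z = √z)
G(R, H) = -3/2 (G(R, H) = -1 - 1*½ = -1 - ½ = -3/2)
(G(r(1), -4)*(-1 + 69))*(-32) = -3*(-1 + 69)/2*(-32) = -3/2*68*(-32) = -102*(-32) = 3264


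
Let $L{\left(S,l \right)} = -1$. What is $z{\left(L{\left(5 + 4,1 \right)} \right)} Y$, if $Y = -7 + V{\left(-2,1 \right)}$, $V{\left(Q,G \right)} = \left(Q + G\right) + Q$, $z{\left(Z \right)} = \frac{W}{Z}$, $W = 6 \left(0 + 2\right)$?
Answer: $120$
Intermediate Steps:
$W = 12$ ($W = 6 \cdot 2 = 12$)
$z{\left(Z \right)} = \frac{12}{Z}$
$V{\left(Q,G \right)} = G + 2 Q$ ($V{\left(Q,G \right)} = \left(G + Q\right) + Q = G + 2 Q$)
$Y = -10$ ($Y = -7 + \left(1 + 2 \left(-2\right)\right) = -7 + \left(1 - 4\right) = -7 - 3 = -10$)
$z{\left(L{\left(5 + 4,1 \right)} \right)} Y = \frac{12}{-1} \left(-10\right) = 12 \left(-1\right) \left(-10\right) = \left(-12\right) \left(-10\right) = 120$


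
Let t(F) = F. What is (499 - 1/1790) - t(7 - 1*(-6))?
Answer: 869939/1790 ≈ 486.00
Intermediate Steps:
(499 - 1/1790) - t(7 - 1*(-6)) = (499 - 1/1790) - (7 - 1*(-6)) = (499 - 1*1/1790) - (7 + 6) = (499 - 1/1790) - 1*13 = 893209/1790 - 13 = 869939/1790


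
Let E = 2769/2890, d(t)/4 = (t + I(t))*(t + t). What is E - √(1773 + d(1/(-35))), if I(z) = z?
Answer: 2769/2890 - √2171941/35 ≈ -41.149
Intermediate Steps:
d(t) = 16*t² (d(t) = 4*((t + t)*(t + t)) = 4*((2*t)*(2*t)) = 4*(4*t²) = 16*t²)
E = 2769/2890 (E = 2769*(1/2890) = 2769/2890 ≈ 0.95813)
E - √(1773 + d(1/(-35))) = 2769/2890 - √(1773 + 16*(1/(-35))²) = 2769/2890 - √(1773 + 16*(-1/35)²) = 2769/2890 - √(1773 + 16*(1/1225)) = 2769/2890 - √(1773 + 16/1225) = 2769/2890 - √(2171941/1225) = 2769/2890 - √2171941/35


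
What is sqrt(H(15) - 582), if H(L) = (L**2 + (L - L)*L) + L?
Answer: 3*I*sqrt(38) ≈ 18.493*I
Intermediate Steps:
H(L) = L + L**2 (H(L) = (L**2 + 0*L) + L = (L**2 + 0) + L = L**2 + L = L + L**2)
sqrt(H(15) - 582) = sqrt(15*(1 + 15) - 582) = sqrt(15*16 - 582) = sqrt(240 - 582) = sqrt(-342) = 3*I*sqrt(38)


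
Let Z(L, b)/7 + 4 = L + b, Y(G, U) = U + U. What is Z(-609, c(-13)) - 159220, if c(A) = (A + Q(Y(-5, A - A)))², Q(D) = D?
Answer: -162328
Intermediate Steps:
Y(G, U) = 2*U
c(A) = A² (c(A) = (A + 2*(A - A))² = (A + 2*0)² = (A + 0)² = A²)
Z(L, b) = -28 + 7*L + 7*b (Z(L, b) = -28 + 7*(L + b) = -28 + (7*L + 7*b) = -28 + 7*L + 7*b)
Z(-609, c(-13)) - 159220 = (-28 + 7*(-609) + 7*(-13)²) - 159220 = (-28 - 4263 + 7*169) - 159220 = (-28 - 4263 + 1183) - 159220 = -3108 - 159220 = -162328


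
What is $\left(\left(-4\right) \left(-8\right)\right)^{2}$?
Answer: $1024$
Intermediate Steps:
$\left(\left(-4\right) \left(-8\right)\right)^{2} = 32^{2} = 1024$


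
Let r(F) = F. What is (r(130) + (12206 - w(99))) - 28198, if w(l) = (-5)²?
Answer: -15887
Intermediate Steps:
w(l) = 25
(r(130) + (12206 - w(99))) - 28198 = (130 + (12206 - 1*25)) - 28198 = (130 + (12206 - 25)) - 28198 = (130 + 12181) - 28198 = 12311 - 28198 = -15887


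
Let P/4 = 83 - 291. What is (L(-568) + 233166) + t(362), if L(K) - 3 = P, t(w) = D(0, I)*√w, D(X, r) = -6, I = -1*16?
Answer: 232337 - 6*√362 ≈ 2.3222e+5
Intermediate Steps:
I = -16
P = -832 (P = 4*(83 - 291) = 4*(-208) = -832)
t(w) = -6*√w
L(K) = -829 (L(K) = 3 - 832 = -829)
(L(-568) + 233166) + t(362) = (-829 + 233166) - 6*√362 = 232337 - 6*√362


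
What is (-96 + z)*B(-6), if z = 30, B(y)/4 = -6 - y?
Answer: 0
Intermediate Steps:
B(y) = -24 - 4*y (B(y) = 4*(-6 - y) = -24 - 4*y)
(-96 + z)*B(-6) = (-96 + 30)*(-24 - 4*(-6)) = -66*(-24 + 24) = -66*0 = 0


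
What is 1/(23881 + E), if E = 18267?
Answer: 1/42148 ≈ 2.3726e-5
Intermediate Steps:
1/(23881 + E) = 1/(23881 + 18267) = 1/42148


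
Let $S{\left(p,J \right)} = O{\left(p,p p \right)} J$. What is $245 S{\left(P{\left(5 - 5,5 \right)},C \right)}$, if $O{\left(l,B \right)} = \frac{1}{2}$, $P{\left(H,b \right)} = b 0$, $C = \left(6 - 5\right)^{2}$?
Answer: $\frac{245}{2} \approx 122.5$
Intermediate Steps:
$C = 1$ ($C = 1^{2} = 1$)
$P{\left(H,b \right)} = 0$
$O{\left(l,B \right)} = \frac{1}{2}$
$S{\left(p,J \right)} = \frac{J}{2}$
$245 S{\left(P{\left(5 - 5,5 \right)},C \right)} = 245 \cdot \frac{1}{2} \cdot 1 = 245 \cdot \frac{1}{2} = \frac{245}{2}$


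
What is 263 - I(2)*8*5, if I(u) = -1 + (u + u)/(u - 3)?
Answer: 463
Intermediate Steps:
I(u) = -1 + 2*u/(-3 + u) (I(u) = -1 + (2*u)/(-3 + u) = -1 + 2*u/(-3 + u))
263 - I(2)*8*5 = 263 - ((3 + 2)/(-3 + 2))*8*5 = 263 - (5/(-1))*8*5 = 263 - -1*5*8*5 = 263 - (-5*8)*5 = 263 - (-40)*5 = 263 - 1*(-200) = 263 + 200 = 463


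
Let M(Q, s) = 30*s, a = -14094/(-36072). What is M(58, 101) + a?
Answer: 2024301/668 ≈ 3030.4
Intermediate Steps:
a = 261/668 (a = -14094*(-1/36072) = 261/668 ≈ 0.39072)
M(58, 101) + a = 30*101 + 261/668 = 3030 + 261/668 = 2024301/668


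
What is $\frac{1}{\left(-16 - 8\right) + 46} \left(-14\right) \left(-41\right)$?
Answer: $\frac{287}{11} \approx 26.091$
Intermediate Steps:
$\frac{1}{\left(-16 - 8\right) + 46} \left(-14\right) \left(-41\right) = \frac{1}{-24 + 46} \left(-14\right) \left(-41\right) = \frac{1}{22} \left(-14\right) \left(-41\right) = \left(- \frac{7}{11}\right) \left(-41\right) = \frac{287}{11}$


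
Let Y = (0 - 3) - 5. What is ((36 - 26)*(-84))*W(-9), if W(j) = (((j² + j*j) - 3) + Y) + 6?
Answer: -131880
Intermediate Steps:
Y = -8 (Y = -3 - 5 = -8)
W(j) = -5 + 2*j² (W(j) = (((j² + j*j) - 3) - 8) + 6 = (((j² + j²) - 3) - 8) + 6 = ((2*j² - 3) - 8) + 6 = ((-3 + 2*j²) - 8) + 6 = (-11 + 2*j²) + 6 = -5 + 2*j²)
((36 - 26)*(-84))*W(-9) = ((36 - 26)*(-84))*(-5 + 2*(-9)²) = (10*(-84))*(-5 + 2*81) = -840*(-5 + 162) = -840*157 = -131880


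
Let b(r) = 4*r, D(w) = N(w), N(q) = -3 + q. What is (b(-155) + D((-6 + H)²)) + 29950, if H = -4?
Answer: 29427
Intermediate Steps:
D(w) = -3 + w
(b(-155) + D((-6 + H)²)) + 29950 = (4*(-155) + (-3 + (-6 - 4)²)) + 29950 = (-620 + (-3 + (-10)²)) + 29950 = (-620 + (-3 + 100)) + 29950 = (-620 + 97) + 29950 = -523 + 29950 = 29427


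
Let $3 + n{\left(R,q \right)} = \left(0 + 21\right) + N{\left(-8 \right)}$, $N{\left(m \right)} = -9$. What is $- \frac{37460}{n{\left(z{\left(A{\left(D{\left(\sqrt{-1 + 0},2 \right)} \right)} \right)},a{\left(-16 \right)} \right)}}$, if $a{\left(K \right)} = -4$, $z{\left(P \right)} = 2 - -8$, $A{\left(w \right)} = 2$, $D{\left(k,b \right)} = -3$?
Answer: $- \frac{37460}{9} \approx -4162.2$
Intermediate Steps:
$z{\left(P \right)} = 10$ ($z{\left(P \right)} = 2 + 8 = 10$)
$n{\left(R,q \right)} = 9$ ($n{\left(R,q \right)} = -3 + \left(\left(0 + 21\right) - 9\right) = -3 + \left(21 - 9\right) = -3 + 12 = 9$)
$- \frac{37460}{n{\left(z{\left(A{\left(D{\left(\sqrt{-1 + 0},2 \right)} \right)} \right)},a{\left(-16 \right)} \right)}} = - \frac{37460}{9}$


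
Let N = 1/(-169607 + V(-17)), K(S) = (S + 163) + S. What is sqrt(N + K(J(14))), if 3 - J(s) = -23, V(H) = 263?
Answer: sqrt(218453754)/1008 ≈ 14.663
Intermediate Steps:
J(s) = 26 (J(s) = 3 - 1*(-23) = 3 + 23 = 26)
K(S) = 163 + 2*S (K(S) = (163 + S) + S = 163 + 2*S)
N = -1/169344 (N = 1/(-169607 + 263) = 1/(-169344) = -1/169344 ≈ -5.9051e-6)
sqrt(N + K(J(14))) = sqrt(-1/169344 + (163 + 2*26)) = sqrt(-1/169344 + (163 + 52)) = sqrt(-1/169344 + 215) = sqrt(36408959/169344) = sqrt(218453754)/1008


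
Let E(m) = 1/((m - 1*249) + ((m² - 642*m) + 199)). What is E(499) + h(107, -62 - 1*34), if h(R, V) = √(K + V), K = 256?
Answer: -1/70908 + 4*√10 ≈ 12.649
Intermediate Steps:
h(R, V) = √(256 + V)
E(m) = 1/(-50 + m² - 641*m) (E(m) = 1/((m - 249) + (199 + m² - 642*m)) = 1/((-249 + m) + (199 + m² - 642*m)) = 1/(-50 + m² - 641*m))
E(499) + h(107, -62 - 1*34) = 1/(-50 + 499² - 641*499) + √(256 + (-62 - 1*34)) = 1/(-50 + 249001 - 319859) + √(256 + (-62 - 34)) = 1/(-70908) + √(256 - 96) = -1/70908 + √160 = -1/70908 + 4*√10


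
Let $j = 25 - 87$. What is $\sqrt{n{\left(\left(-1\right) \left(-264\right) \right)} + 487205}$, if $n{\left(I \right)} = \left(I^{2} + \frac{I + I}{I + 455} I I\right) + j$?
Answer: $\frac{3 \sqrt{34924764239}}{719} \approx 779.76$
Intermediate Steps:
$j = -62$
$n{\left(I \right)} = -62 + I^{2} + \frac{2 I^{3}}{455 + I}$ ($n{\left(I \right)} = \left(I^{2} + \frac{I + I}{I + 455} I I\right) - 62 = \left(I^{2} + \frac{2 I}{455 + I} I I\right) - 62 = \left(I^{2} + \frac{2 I^{2}}{455 + I} I\right) - 62 = \left(I^{2} + \frac{2 I^{3}}{455 + I}\right) - 62 = -62 + I^{2} + \frac{2 I^{3}}{455 + I}$)
$\sqrt{n{\left(\left(-1\right) \left(-264\right) \right)} + 487205} = \sqrt{\frac{-28210 - 62 \left(\left(-1\right) \left(-264\right)\right) + 3 \left(\left(-1\right) \left(-264\right)\right)^{3} + 455 \left(\left(-1\right) \left(-264\right)\right)^{2}}{455 - -264} + 487205} = \sqrt{\frac{-28210 - 16368 + 3 \cdot 264^{3} + 455 \cdot 264^{2}}{455 + 264} + 487205} = \sqrt{\frac{-28210 - 16368 + 3 \cdot 18399744 + 455 \cdot 69696}{719} + 487205} = \sqrt{\frac{-28210 - 16368 + 55199232 + 31711680}{719} + 487205} = \sqrt{\frac{1}{719} \cdot 86866334 + 487205} = \sqrt{\frac{86866334}{719} + 487205} = \sqrt{\frac{437166729}{719}} = \frac{3 \sqrt{34924764239}}{719}$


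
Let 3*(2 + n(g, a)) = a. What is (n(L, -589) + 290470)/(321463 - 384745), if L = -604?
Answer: -870815/189846 ≈ -4.5870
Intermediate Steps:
n(g, a) = -2 + a/3
(n(L, -589) + 290470)/(321463 - 384745) = ((-2 + (⅓)*(-589)) + 290470)/(321463 - 384745) = ((-2 - 589/3) + 290470)/(-63282) = (-595/3 + 290470)*(-1/63282) = (870815/3)*(-1/63282) = -870815/189846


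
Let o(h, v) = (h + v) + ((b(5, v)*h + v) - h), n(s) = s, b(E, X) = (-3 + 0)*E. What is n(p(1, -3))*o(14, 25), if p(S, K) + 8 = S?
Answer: 1120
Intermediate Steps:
b(E, X) = -3*E
p(S, K) = -8 + S
o(h, v) = -15*h + 2*v (o(h, v) = (h + v) + (((-3*5)*h + v) - h) = (h + v) + ((-15*h + v) - h) = (h + v) + ((v - 15*h) - h) = (h + v) + (v - 16*h) = -15*h + 2*v)
n(p(1, -3))*o(14, 25) = (-8 + 1)*(-15*14 + 2*25) = -7*(-210 + 50) = -7*(-160) = 1120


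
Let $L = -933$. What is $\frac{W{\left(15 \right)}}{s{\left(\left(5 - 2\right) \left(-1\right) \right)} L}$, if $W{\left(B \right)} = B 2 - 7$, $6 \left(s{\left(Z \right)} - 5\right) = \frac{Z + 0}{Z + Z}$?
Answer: $- \frac{92}{18971} \approx -0.0048495$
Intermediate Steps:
$s{\left(Z \right)} = \frac{61}{12}$ ($s{\left(Z \right)} = 5 + \frac{\left(Z + 0\right) \frac{1}{Z + Z}}{6} = 5 + \frac{Z \frac{1}{2 Z}}{6} = 5 + \frac{1}{6} \cdot \frac{1}{2} = 5 + \frac{1}{12} = \frac{61}{12}$)
$W{\left(B \right)} = -7 + 2 B$ ($W{\left(B \right)} = 2 B - 7 = -7 + 2 B$)
$\frac{W{\left(15 \right)}}{s{\left(\left(5 - 2\right) \left(-1\right) \right)} L} = \frac{-7 + 2 \cdot 15}{\frac{61}{12} \left(-933\right)} = \frac{-7 + 30}{- \frac{18971}{4}} = 23 \left(- \frac{4}{18971}\right) = - \frac{92}{18971}$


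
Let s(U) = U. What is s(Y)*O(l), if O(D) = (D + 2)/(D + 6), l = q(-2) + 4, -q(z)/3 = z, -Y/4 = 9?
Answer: -27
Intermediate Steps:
Y = -36 (Y = -4*9 = -36)
q(z) = -3*z
l = 10 (l = -3*(-2) + 4 = 6 + 4 = 10)
O(D) = (2 + D)/(6 + D)
s(Y)*O(l) = -36*(2 + 10)/(6 + 10) = -36*12/16 = -9*12/4 = -36*¾ = -27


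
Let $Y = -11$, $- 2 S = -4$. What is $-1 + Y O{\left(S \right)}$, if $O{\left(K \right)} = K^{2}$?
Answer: $-45$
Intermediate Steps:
$S = 2$ ($S = \left(- \frac{1}{2}\right) \left(-4\right) = 2$)
$-1 + Y O{\left(S \right)} = -1 - 11 \cdot 2^{2} = -1 - 44 = -45$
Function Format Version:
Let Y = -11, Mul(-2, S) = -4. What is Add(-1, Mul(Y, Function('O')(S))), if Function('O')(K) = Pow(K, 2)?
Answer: -45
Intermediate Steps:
S = 2 (S = Mul(Rational(-1, 2), -4) = 2)
Add(-1, Mul(Y, Function('O')(S))) = Add(-1, Mul(-11, Pow(2, 2))) = Add(-1, Mul(-11, 4)) = Add(-1, -44) = -45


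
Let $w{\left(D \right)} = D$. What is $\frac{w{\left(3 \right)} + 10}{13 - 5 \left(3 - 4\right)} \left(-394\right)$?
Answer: $- \frac{2561}{9} \approx -284.56$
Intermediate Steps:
$\frac{w{\left(3 \right)} + 10}{13 - 5 \left(3 - 4\right)} \left(-394\right) = \frac{3 + 10}{13 - 5 \left(3 - 4\right)} \left(-394\right) = \frac{13}{13 - -5} \left(-394\right) = \frac{13}{13 + 5} \left(-394\right) = \frac{13}{18} \left(-394\right) = - \frac{2561}{9}$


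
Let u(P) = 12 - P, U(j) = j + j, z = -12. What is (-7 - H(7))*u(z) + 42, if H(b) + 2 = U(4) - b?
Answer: -102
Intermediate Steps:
U(j) = 2*j
H(b) = 6 - b (H(b) = -2 + (2*4 - b) = -2 + (8 - b) = 6 - b)
(-7 - H(7))*u(z) + 42 = (-7 - (6 - 1*7))*(12 - 1*(-12)) + 42 = (-7 - (6 - 7))*(12 + 12) + 42 = (-7 - 1*(-1))*24 + 42 = (-7 + 1)*24 + 42 = -6*24 + 42 = -144 + 42 = -102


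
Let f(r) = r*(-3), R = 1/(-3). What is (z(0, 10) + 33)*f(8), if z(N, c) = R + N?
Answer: -784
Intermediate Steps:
R = -1/3 ≈ -0.33333
f(r) = -3*r
z(N, c) = -1/3 + N
(z(0, 10) + 33)*f(8) = ((-1/3 + 0) + 33)*(-3*8) = (-1/3 + 33)*(-24) = (98/3)*(-24) = -784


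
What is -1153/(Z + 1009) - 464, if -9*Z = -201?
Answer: -1439075/3094 ≈ -465.12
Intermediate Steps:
Z = 67/3 (Z = -⅑*(-201) = 67/3 ≈ 22.333)
-1153/(Z + 1009) - 464 = -1153/(67/3 + 1009) - 464 = -1153/3094/3 - 464 = -1153*3/3094 - 464 = -3459/3094 - 464 = -1439075/3094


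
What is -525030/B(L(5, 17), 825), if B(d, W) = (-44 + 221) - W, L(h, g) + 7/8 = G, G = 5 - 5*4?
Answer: 87505/108 ≈ 810.23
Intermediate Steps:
G = -15 (G = 5 - 20 = -15)
L(h, g) = -127/8 (L(h, g) = -7/8 - 15 = -127/8)
B(d, W) = 177 - W
-525030/B(L(5, 17), 825) = -525030/(177 - 1*825) = -525030/(177 - 825) = -525030/(-648) = -525030*(-1/648) = 87505/108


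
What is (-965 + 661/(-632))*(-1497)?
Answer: 913979877/632 ≈ 1.4462e+6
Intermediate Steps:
(-965 + 661/(-632))*(-1497) = (-965 + 661*(-1/632))*(-1497) = (-965 - 661/632)*(-1497) = -610541/632*(-1497) = 913979877/632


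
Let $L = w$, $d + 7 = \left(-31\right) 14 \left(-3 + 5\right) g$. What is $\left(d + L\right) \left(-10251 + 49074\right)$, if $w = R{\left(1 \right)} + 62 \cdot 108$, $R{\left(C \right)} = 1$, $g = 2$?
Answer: $192329142$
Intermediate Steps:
$d = -1743$ ($d = -7 + \left(-31\right) 14 \left(-3 + 5\right) 2 = -7 - 434 \cdot 2 \cdot 2 = -7 - 1736 = -1743$)
$w = 6697$ ($w = 1 + 62 \cdot 108 = 1 + 6696 = 6697$)
$L = 6697$
$\left(d + L\right) \left(-10251 + 49074\right) = \left(-1743 + 6697\right) \left(-10251 + 49074\right) = 4954 \cdot 38823 = 192329142$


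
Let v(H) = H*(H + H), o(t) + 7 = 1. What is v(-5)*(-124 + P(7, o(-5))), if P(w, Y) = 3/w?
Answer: -43250/7 ≈ -6178.6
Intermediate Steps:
o(t) = -6 (o(t) = -7 + 1 = -6)
v(H) = 2*H² (v(H) = H*(2*H) = 2*H²)
v(-5)*(-124 + P(7, o(-5))) = (2*(-5)²)*(-124 + 3/7) = (2*25)*(-124 + 3*(⅐)) = 50*(-124 + 3/7) = 50*(-865/7) = -43250/7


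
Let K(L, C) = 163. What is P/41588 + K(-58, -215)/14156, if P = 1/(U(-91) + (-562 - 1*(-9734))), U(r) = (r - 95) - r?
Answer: 7691447643/667976121382 ≈ 0.011515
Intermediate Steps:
U(r) = -95 (U(r) = (-95 + r) - r = -95)
P = 1/9077 (P = 1/(-95 + (-562 - 1*(-9734))) = 1/(-95 + (-562 + 9734)) = 1/(-95 + 9172) = 1/9077 ≈ 0.00011017)
P/41588 + K(-58, -215)/14156 = (1/9077)/41588 + 163/14156 = (1/9077)*(1/41588) + 163*(1/14156) = 1/377494276 + 163/14156 = 7691447643/667976121382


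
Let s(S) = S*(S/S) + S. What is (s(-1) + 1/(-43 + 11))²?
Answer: 4225/1024 ≈ 4.1260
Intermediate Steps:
s(S) = 2*S (s(S) = S*1 + S = S + S = 2*S)
(s(-1) + 1/(-43 + 11))² = (2*(-1) + 1/(-43 + 11))² = (-2 + 1/(-32))² = (-2 - 1/32)² = (-65/32)² = 4225/1024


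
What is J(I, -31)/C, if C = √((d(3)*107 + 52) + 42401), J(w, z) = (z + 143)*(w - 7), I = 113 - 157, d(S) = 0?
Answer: -1904*√4717/4717 ≈ -27.723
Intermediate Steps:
I = -44
J(w, z) = (-7 + w)*(143 + z) (J(w, z) = (143 + z)*(-7 + w) = (-7 + w)*(143 + z))
C = 3*√4717 (C = √((0*107 + 52) + 42401) = √((0 + 52) + 42401) = √(52 + 42401) = √42453 = 3*√4717 ≈ 206.04)
J(I, -31)/C = (-1001 - 7*(-31) + 143*(-44) - 44*(-31))/((3*√4717)) = (-1001 + 217 - 6292 + 1364)*(√4717/14151) = -1904*√4717/4717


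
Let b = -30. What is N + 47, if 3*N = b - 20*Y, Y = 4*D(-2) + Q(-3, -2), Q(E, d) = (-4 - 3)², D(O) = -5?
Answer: -469/3 ≈ -156.33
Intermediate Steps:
Q(E, d) = 49 (Q(E, d) = (-7)² = 49)
Y = 29 (Y = 4*(-5) + 49 = -20 + 49 = 29)
N = -610/3 (N = (-30 - 20*29)/3 = (-30 - 580)/3 = (⅓)*(-610) = -610/3 ≈ -203.33)
N + 47 = -610/3 + 47 = -469/3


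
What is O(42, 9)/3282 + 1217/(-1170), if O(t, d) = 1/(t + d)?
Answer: -5658409/5439915 ≈ -1.0402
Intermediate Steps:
O(t, d) = 1/(d + t)
O(42, 9)/3282 + 1217/(-1170) = 1/((9 + 42)*3282) + 1217/(-1170) = (1/3282)/51 + 1217*(-1/1170) = (1/51)*(1/3282) - 1217/1170 = 1/167382 - 1217/1170 = -5658409/5439915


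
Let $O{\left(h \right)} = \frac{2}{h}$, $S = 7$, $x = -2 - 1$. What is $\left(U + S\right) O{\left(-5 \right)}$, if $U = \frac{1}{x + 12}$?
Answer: $- \frac{128}{45} \approx -2.8444$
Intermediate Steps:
$x = -3$
$U = \frac{1}{9}$ ($U = \frac{1}{-3 + 12} = \frac{1}{9} \approx 0.11111$)
$\left(U + S\right) O{\left(-5 \right)} = \left(\frac{1}{9} + 7\right) \frac{2}{-5} = \frac{64 \cdot 2 \left(- \frac{1}{5}\right)}{9} = \frac{64}{9} \left(- \frac{2}{5}\right) = - \frac{128}{45}$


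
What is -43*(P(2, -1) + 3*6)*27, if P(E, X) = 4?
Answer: -25542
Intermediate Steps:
-43*(P(2, -1) + 3*6)*27 = -43*(4 + 3*6)*27 = -43*(4 + 18)*27 = -43*22*27 = -946*27 = -25542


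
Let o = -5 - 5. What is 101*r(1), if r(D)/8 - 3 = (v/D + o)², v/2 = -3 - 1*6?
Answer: 635896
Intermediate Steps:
v = -18 (v = 2*(-3 - 1*6) = 2*(-3 - 6) = 2*(-9) = -18)
o = -10
r(D) = 24 + 8*(-10 - 18/D)² (r(D) = 24 + 8*(-18/D - 10)² = 24 + 8*(-10 - 18/D)²)
101*r(1) = 101*(824 + 2592/1² + 2880/1) = 101*(824 + 2592*1 + 2880*1) = 101*(824 + 2592 + 2880) = 101*6296 = 635896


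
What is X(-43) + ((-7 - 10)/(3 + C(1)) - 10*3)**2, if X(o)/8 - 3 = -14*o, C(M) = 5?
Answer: 375809/64 ≈ 5872.0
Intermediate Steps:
X(o) = 24 - 112*o (X(o) = 24 + 8*(-14*o) = 24 - 112*o)
X(-43) + ((-7 - 10)/(3 + C(1)) - 10*3)**2 = (24 - 112*(-43)) + ((-7 - 10)/(3 + 5) - 10*3)**2 = (24 + 4816) + (-17/8 - 30)**2 = 4840 + (-17*1/8 - 30)**2 = 4840 + (-17/8 - 30)**2 = 4840 + (-257/8)**2 = 4840 + 66049/64 = 375809/64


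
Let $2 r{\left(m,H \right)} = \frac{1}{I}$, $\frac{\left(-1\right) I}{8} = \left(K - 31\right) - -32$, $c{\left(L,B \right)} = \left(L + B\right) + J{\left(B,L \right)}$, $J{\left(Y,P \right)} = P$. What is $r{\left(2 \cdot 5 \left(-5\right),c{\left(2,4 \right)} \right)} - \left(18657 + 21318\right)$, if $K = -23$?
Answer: $- \frac{14071199}{352} \approx -39975.0$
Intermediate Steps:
$c{\left(L,B \right)} = B + 2 L$ ($c{\left(L,B \right)} = \left(L + B\right) + L = \left(B + L\right) + L = B + 2 L$)
$I = 176$ ($I = - 8 \left(\left(-23 - 31\right) - -32\right) = - 8 \left(-54 + 32\right) = \left(-8\right) \left(-22\right) = 176$)
$r{\left(m,H \right)} = \frac{1}{352}$ ($r{\left(m,H \right)} = \frac{1}{2 \cdot 176} = \frac{1}{2} \cdot \frac{1}{176} = \frac{1}{352}$)
$r{\left(2 \cdot 5 \left(-5\right),c{\left(2,4 \right)} \right)} - \left(18657 + 21318\right) = \frac{1}{352} - \left(18657 + 21318\right) = \frac{1}{352} - 39975 = - \frac{14071199}{352}$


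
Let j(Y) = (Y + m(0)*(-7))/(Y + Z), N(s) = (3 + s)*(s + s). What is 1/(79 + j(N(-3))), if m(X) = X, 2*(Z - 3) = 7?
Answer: 1/79 ≈ 0.012658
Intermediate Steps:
Z = 13/2 (Z = 3 + (1/2)*7 = 3 + 7/2 = 13/2 ≈ 6.5000)
N(s) = 2*s*(3 + s) (N(s) = (3 + s)*(2*s) = 2*s*(3 + s))
j(Y) = Y/(13/2 + Y) (j(Y) = (Y + 0*(-7))/(Y + 13/2) = (Y + 0)/(13/2 + Y) = Y/(13/2 + Y))
1/(79 + j(N(-3))) = 1/(79 + 2*(2*(-3)*(3 - 3))/(13 + 2*(2*(-3)*(3 - 3)))) = 1/(79 + 2*(2*(-3)*0)/(13 + 2*(2*(-3)*0))) = 1/(79 + 2*0/(13 + 2*0)) = 1/(79 + 2*0/(13 + 0)) = 1/(79 + 2*0/13) = 1/(79 + 2*0*(1/13)) = 1/(79 + 0) = 1/79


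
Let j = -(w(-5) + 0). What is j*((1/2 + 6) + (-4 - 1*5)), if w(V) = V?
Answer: -25/2 ≈ -12.500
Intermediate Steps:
j = 5 (j = -(-5 + 0) = -1*(-5) = 5)
j*((1/2 + 6) + (-4 - 1*5)) = 5*((1/2 + 6) + (-4 - 1*5)) = 5*((1/2 + 6) + (-4 - 5)) = 5*(13/2 - 9) = 5*(-5/2) = -25/2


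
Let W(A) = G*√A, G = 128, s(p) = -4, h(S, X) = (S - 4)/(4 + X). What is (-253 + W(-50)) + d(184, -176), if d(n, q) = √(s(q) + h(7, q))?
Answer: -253 + 640*I*√2 + I*√29713/86 ≈ -253.0 + 907.1*I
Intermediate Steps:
h(S, X) = (-4 + S)/(4 + X)
d(n, q) = √(-4 + 3/(4 + q)) (d(n, q) = √(-4 + (-4 + 7)/(4 + q)) = √(-4 + 3/(4 + q)))
W(A) = 128*√A
(-253 + W(-50)) + d(184, -176) = (-253 + 128*√(-50)) + √((-13 - 4*(-176))/(4 - 176)) = (-253 + 128*(5*I*√2)) + √((-13 + 704)/(-172)) = (-253 + 640*I*√2) + √(-1/172*691) = (-253 + 640*I*√2) + √(-691/172) = (-253 + 640*I*√2) + I*√29713/86 = -253 + 640*I*√2 + I*√29713/86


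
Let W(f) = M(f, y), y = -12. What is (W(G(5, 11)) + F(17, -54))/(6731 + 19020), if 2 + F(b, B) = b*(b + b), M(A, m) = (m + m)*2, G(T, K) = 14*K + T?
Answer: 48/2341 ≈ 0.020504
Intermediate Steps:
G(T, K) = T + 14*K
M(A, m) = 4*m (M(A, m) = (2*m)*2 = 4*m)
F(b, B) = -2 + 2*b² (F(b, B) = -2 + b*(b + b) = -2 + b*(2*b) = -2 + 2*b²)
W(f) = -48 (W(f) = 4*(-12) = -48)
(W(G(5, 11)) + F(17, -54))/(6731 + 19020) = (-48 + (-2 + 2*17²))/(6731 + 19020) = (-48 + (-2 + 2*289))/25751 = (-48 + (-2 + 578))*(1/25751) = (-48 + 576)*(1/25751) = 528*(1/25751) = 48/2341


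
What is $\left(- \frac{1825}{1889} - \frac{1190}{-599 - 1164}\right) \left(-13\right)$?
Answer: $\frac{12604345}{3330307} \approx 3.7847$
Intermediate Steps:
$\left(- \frac{1825}{1889} - \frac{1190}{-599 - 1164}\right) \left(-13\right) = \left(\left(-1825\right) \frac{1}{1889} - \frac{1190}{-599 - 1164}\right) \left(-13\right) = \left(- \frac{1825}{1889} - \frac{1190}{-1763}\right) \left(-13\right) = \left(- \frac{1825}{1889} - - \frac{1190}{1763}\right) \left(-13\right) = \left(- \frac{1825}{1889} + \frac{1190}{1763}\right) \left(-13\right) = \left(- \frac{969565}{3330307}\right) \left(-13\right) = \frac{12604345}{3330307}$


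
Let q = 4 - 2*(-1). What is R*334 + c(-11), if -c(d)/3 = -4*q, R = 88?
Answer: 29464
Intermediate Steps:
q = 6 (q = 4 + 2 = 6)
c(d) = 72 (c(d) = -(-12)*6 = -3*(-24) = 72)
R*334 + c(-11) = 88*334 + 72 = 29392 + 72 = 29464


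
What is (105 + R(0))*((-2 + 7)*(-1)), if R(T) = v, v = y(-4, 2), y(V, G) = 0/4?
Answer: -525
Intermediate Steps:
y(V, G) = 0 (y(V, G) = 0*(¼) = 0)
v = 0
R(T) = 0
(105 + R(0))*((-2 + 7)*(-1)) = (105 + 0)*((-2 + 7)*(-1)) = 105*(5*(-1)) = 105*(-5) = -525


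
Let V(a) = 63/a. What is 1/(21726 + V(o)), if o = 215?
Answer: 215/4671153 ≈ 4.6027e-5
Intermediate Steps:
1/(21726 + V(o)) = 1/(21726 + 63/215) = 1/(4671153/215) = 215/4671153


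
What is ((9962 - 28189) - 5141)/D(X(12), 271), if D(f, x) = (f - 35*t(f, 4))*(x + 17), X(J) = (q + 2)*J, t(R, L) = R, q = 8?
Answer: 2921/146880 ≈ 0.019887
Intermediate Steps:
X(J) = 10*J (X(J) = (8 + 2)*J = 10*J)
D(f, x) = -34*f*(17 + x) (D(f, x) = (f - 35*f)*(x + 17) = (-34*f)*(17 + x) = -34*f*(17 + x))
((9962 - 28189) - 5141)/D(X(12), 271) = ((9962 - 28189) - 5141)/((34*(10*12)*(-17 - 1*271))) = (-18227 - 5141)/((34*120*(-17 - 271))) = -23368/(34*120*(-288)) = -23368/(-1175040) = -23368*(-1/1175040) = 2921/146880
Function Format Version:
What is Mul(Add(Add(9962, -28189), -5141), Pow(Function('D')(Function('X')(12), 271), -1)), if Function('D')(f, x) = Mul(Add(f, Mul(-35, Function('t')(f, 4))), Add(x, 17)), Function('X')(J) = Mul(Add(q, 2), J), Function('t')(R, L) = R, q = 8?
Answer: Rational(2921, 146880) ≈ 0.019887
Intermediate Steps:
Function('X')(J) = Mul(10, J) (Function('X')(J) = Mul(Add(8, 2), J) = Mul(10, J))
Function('D')(f, x) = Mul(-34, f, Add(17, x)) (Function('D')(f, x) = Mul(Add(f, Mul(-35, f)), Add(x, 17)) = Mul(Mul(-34, f), Add(17, x)) = Mul(-34, f, Add(17, x)))
Mul(Add(Add(9962, -28189), -5141), Pow(Function('D')(Function('X')(12), 271), -1)) = Mul(Add(Add(9962, -28189), -5141), Pow(Mul(34, Mul(10, 12), Add(-17, Mul(-1, 271))), -1)) = Mul(Add(-18227, -5141), Pow(Mul(34, 120, Add(-17, -271)), -1)) = Mul(-23368, Pow(Mul(34, 120, -288), -1)) = Mul(-23368, Pow(-1175040, -1)) = Mul(-23368, Rational(-1, 1175040)) = Rational(2921, 146880)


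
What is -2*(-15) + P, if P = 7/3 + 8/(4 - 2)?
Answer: 109/3 ≈ 36.333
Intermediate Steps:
P = 19/3 (P = 7*(⅓) + 8/2 = 7/3 + 8*(½) = 7/3 + 4 = 19/3 ≈ 6.3333)
-2*(-15) + P = -2*(-15) + 19/3 = 30 + 19/3 = 109/3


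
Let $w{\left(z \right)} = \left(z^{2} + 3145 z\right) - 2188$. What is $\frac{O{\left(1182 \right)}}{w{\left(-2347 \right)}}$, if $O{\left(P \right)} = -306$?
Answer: $\frac{153}{937547} \approx 0.00016319$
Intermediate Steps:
$w{\left(z \right)} = -2188 + z^{2} + 3145 z$
$\frac{O{\left(1182 \right)}}{w{\left(-2347 \right)}} = - \frac{306}{-2188 + \left(-2347\right)^{2} + 3145 \left(-2347\right)} = - \frac{306}{-2188 + 5508409 - 7381315} = - \frac{306}{-1875094} = \left(-306\right) \left(- \frac{1}{1875094}\right) = \frac{153}{937547}$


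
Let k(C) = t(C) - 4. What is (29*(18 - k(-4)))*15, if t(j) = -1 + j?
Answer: 11745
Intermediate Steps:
k(C) = -5 + C (k(C) = (-1 + C) - 4 = -5 + C)
(29*(18 - k(-4)))*15 = (29*(18 - (-5 - 4)))*15 = (29*(18 - 1*(-9)))*15 = (29*(18 + 9))*15 = (29*27)*15 = 783*15 = 11745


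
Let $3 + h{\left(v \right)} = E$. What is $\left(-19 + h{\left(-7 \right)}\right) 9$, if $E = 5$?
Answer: $-153$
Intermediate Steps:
$h{\left(v \right)} = 2$ ($h{\left(v \right)} = -3 + 5 = 2$)
$\left(-19 + h{\left(-7 \right)}\right) 9 = \left(-19 + 2\right) 9 = \left(-17\right) 9 = -153$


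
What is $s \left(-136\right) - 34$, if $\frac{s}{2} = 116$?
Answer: $-31586$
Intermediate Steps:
$s = 232$ ($s = 2 \cdot 116 = 232$)
$s \left(-136\right) - 34 = 232 \left(-136\right) - 34 = -31552 - 34 = -31586$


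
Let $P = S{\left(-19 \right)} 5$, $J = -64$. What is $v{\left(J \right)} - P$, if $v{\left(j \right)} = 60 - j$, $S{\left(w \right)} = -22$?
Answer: $234$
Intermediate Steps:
$P = -110$ ($P = \left(-22\right) 5 = -110$)
$v{\left(J \right)} - P = \left(60 - -64\right) - -110 = \left(60 + 64\right) + 110 = 124 + 110 = 234$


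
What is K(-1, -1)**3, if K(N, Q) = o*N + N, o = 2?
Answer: -27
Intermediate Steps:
K(N, Q) = 3*N (K(N, Q) = 2*N + N = 3*N)
K(-1, -1)**3 = (3*(-1))**3 = (-3)**3 = -27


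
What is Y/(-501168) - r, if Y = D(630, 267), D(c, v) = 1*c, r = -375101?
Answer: 31331436223/83528 ≈ 3.7510e+5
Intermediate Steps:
D(c, v) = c
Y = 630
Y/(-501168) - r = 630/(-501168) - 1*(-375101) = 630*(-1/501168) + 375101 = -105/83528 + 375101 = 31331436223/83528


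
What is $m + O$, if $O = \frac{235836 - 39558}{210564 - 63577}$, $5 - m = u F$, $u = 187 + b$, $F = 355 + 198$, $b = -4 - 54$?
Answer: $- \frac{10484680406}{146987} \approx -71331.0$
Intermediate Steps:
$b = -58$ ($b = -4 - 54 = -58$)
$F = 553$
$u = 129$ ($u = 187 - 58 = 129$)
$m = -71332$ ($m = 5 - 129 \cdot 553 = 5 - 71337 = -71332$)
$O = \frac{196278}{146987} \approx 1.3353$
$m + O = -71332 + \frac{196278}{146987} = - \frac{10484680406}{146987}$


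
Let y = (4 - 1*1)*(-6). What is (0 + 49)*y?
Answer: -882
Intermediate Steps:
y = -18 (y = (4 - 1)*(-6) = 3*(-6) = -18)
(0 + 49)*y = (0 + 49)*(-18) = 49*(-18) = -882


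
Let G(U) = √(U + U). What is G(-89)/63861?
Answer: I*√178/63861 ≈ 0.00020892*I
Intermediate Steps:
G(U) = √2*√U (G(U) = √(2*U) = √2*√U)
G(-89)/63861 = (√2*√(-89))/63861 = (√2*(I*√89))*(1/63861) = (I*√178)*(1/63861) = I*√178/63861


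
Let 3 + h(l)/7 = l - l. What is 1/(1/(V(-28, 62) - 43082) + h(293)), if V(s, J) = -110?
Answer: -43192/907033 ≈ -0.047619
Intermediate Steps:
h(l) = -21 (h(l) = -21 + 7*(l - l) = -21 + 7*0 = -21 + 0 = -21)
1/(1/(V(-28, 62) - 43082) + h(293)) = 1/(1/(-110 - 43082) - 21) = 1/(1/(-43192) - 21) = 1/(-1/43192 - 21) = 1/(-907033/43192) = -43192/907033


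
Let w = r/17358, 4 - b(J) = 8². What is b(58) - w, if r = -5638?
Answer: -517921/8679 ≈ -59.675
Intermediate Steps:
b(J) = -60 (b(J) = 4 - 1*8² = 4 - 1*64 = 4 - 64 = -60)
w = -2819/8679 (w = -5638/17358 = -5638*1/17358 = -2819/8679 ≈ -0.32481)
b(58) - w = -60 - 1*(-2819/8679) = -60 + 2819/8679 = -517921/8679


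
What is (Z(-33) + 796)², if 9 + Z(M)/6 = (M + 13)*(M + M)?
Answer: 75030244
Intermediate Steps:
Z(M) = -54 + 12*M*(13 + M) (Z(M) = -54 + 6*((M + 13)*(M + M)) = -54 + 6*((13 + M)*(2*M)) = -54 + 6*(2*M*(13 + M)) = -54 + 12*M*(13 + M))
(Z(-33) + 796)² = ((-54 + 12*(-33)² + 156*(-33)) + 796)² = ((-54 + 12*1089 - 5148) + 796)² = ((-54 + 13068 - 5148) + 796)² = (7866 + 796)² = 8662² = 75030244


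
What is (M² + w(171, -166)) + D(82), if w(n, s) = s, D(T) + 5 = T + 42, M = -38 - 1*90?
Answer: 16337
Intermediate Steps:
M = -128 (M = -38 - 90 = -128)
D(T) = 37 + T (D(T) = -5 + (T + 42) = -5 + (42 + T) = 37 + T)
(M² + w(171, -166)) + D(82) = ((-128)² - 166) + (37 + 82) = (16384 - 166) + 119 = 16218 + 119 = 16337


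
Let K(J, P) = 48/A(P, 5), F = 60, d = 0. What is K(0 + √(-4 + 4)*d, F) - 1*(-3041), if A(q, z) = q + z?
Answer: 197713/65 ≈ 3041.7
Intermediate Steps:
K(J, P) = 48/(5 + P) (K(J, P) = 48/(P + 5) = 48/(5 + P))
K(0 + √(-4 + 4)*d, F) - 1*(-3041) = 48/(5 + 60) - 1*(-3041) = 48/65 + 3041 = 197713/65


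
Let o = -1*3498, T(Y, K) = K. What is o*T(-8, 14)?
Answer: -48972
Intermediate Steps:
o = -3498
o*T(-8, 14) = -3498*14 = -48972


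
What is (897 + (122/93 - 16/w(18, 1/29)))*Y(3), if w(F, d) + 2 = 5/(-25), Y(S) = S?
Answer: 926413/341 ≈ 2716.8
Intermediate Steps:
w(F, d) = -11/5 (w(F, d) = -2 + 5/(-25) = -2 + 5*(-1/25) = -2 - ⅕ = -11/5)
(897 + (122/93 - 16/w(18, 1/29)))*Y(3) = (897 + (122/93 - 16/(-11/5)))*3 = (897 + (122*(1/93) - 16*(-5/11)))*3 = (897 + (122/93 + 80/11))*3 = (897 + 8782/1023)*3 = (926413/1023)*3 = 926413/341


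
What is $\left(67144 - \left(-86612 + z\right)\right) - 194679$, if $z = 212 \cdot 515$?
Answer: $-150103$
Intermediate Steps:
$z = 109180$
$\left(67144 - \left(-86612 + z\right)\right) - 194679 = \left(67144 + \left(86612 - 109180\right)\right) - 194679 = \left(67144 - 22568\right) - 194679 = 44576 - 194679 = -150103$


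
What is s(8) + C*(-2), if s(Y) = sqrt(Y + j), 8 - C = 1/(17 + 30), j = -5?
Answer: -750/47 + sqrt(3) ≈ -14.225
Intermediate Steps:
C = 375/47 (C = 8 - 1/(17 + 30) = 8 - 1/47 = 375/47 ≈ 7.9787)
s(Y) = sqrt(-5 + Y) (s(Y) = sqrt(Y - 5) = sqrt(-5 + Y))
s(8) + C*(-2) = sqrt(-5 + 8) + (375/47)*(-2) = sqrt(3) - 750/47 = -750/47 + sqrt(3)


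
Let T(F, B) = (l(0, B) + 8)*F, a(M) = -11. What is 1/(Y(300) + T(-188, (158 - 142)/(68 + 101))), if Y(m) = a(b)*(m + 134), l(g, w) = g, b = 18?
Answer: -1/6278 ≈ -0.00015929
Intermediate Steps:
Y(m) = -1474 - 11*m (Y(m) = -11*(m + 134) = -11*(134 + m) = -1474 - 11*m)
T(F, B) = 8*F (T(F, B) = (0 + 8)*F = 8*F)
1/(Y(300) + T(-188, (158 - 142)/(68 + 101))) = 1/((-1474 - 11*300) + 8*(-188)) = 1/((-1474 - 3300) - 1504) = 1/(-4774 - 1504) = 1/(-6278) = -1/6278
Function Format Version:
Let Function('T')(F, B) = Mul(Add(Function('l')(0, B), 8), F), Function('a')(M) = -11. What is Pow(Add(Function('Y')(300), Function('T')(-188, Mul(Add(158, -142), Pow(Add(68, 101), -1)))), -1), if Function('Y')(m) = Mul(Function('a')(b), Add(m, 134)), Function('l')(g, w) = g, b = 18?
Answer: Rational(-1, 6278) ≈ -0.00015929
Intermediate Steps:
Function('Y')(m) = Add(-1474, Mul(-11, m)) (Function('Y')(m) = Mul(-11, Add(m, 134)) = Mul(-11, Add(134, m)) = Add(-1474, Mul(-11, m)))
Function('T')(F, B) = Mul(8, F) (Function('T')(F, B) = Mul(Add(0, 8), F) = Mul(8, F))
Pow(Add(Function('Y')(300), Function('T')(-188, Mul(Add(158, -142), Pow(Add(68, 101), -1)))), -1) = Pow(Add(Add(-1474, Mul(-11, 300)), Mul(8, -188)), -1) = Pow(Add(Add(-1474, -3300), -1504), -1) = Pow(Add(-4774, -1504), -1) = Pow(-6278, -1) = Rational(-1, 6278)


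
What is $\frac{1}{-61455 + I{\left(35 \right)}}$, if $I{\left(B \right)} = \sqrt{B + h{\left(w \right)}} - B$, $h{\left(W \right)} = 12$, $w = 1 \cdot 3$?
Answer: $- \frac{61490}{3781020053} - \frac{\sqrt{47}}{3781020053} \approx -1.6265 \cdot 10^{-5}$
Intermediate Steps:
$w = 3$
$I{\left(B \right)} = \sqrt{12 + B} - B$ ($I{\left(B \right)} = \sqrt{B + 12} - B = \sqrt{12 + B} - B$)
$\frac{1}{-61455 + I{\left(35 \right)}} = \frac{1}{-61455 + \left(\sqrt{12 + 35} - 35\right)} = \frac{1}{-61455 - \left(35 - \sqrt{47}\right)} = \frac{1}{-61490 + \sqrt{47}}$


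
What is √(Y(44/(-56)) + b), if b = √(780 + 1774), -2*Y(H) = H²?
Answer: √(-242 + 784*√2554)/28 ≈ 7.0872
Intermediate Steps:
Y(H) = -H²/2
b = √2554 ≈ 50.537
√(Y(44/(-56)) + b) = √(-(44/(-56))²/2 + √2554) = √(-(44*(-1/56))²/2 + √2554) = √(-(-11/14)²/2 + √2554) = √(-½*121/196 + √2554) = √(-121/392 + √2554)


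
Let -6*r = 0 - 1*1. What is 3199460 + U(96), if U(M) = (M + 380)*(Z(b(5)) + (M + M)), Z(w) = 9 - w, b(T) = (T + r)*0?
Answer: 3295136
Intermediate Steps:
r = 1/6 (r = -(0 - 1*1)/6 = -(0 - 1)/6 = -1/6*(-1) = 1/6 ≈ 0.16667)
b(T) = 0 (b(T) = (T + 1/6)*0 = (1/6 + T)*0 = 0)
U(M) = (9 + 2*M)*(380 + M) (U(M) = (M + 380)*((9 - 1*0) + (M + M)) = (380 + M)*((9 + 0) + 2*M) = (380 + M)*(9 + 2*M) = (9 + 2*M)*(380 + M))
3199460 + U(96) = 3199460 + (3420 + 2*96**2 + 769*96) = 3199460 + (3420 + 2*9216 + 73824) = 3199460 + (3420 + 18432 + 73824) = 3199460 + 95676 = 3295136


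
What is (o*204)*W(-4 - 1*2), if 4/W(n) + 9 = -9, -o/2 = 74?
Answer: 20128/3 ≈ 6709.3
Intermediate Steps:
o = -148 (o = -2*74 = -148)
W(n) = -2/9 (W(n) = 4/(-9 - 9) = 4/(-18) = 4*(-1/18) = -2/9)
(o*204)*W(-4 - 1*2) = -148*204*(-2/9) = -30192*(-2/9) = 20128/3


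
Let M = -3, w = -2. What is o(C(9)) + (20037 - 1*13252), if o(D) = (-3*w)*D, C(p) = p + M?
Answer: 6821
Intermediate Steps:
C(p) = -3 + p (C(p) = p - 3 = -3 + p)
o(D) = 6*D (o(D) = (-3*(-2))*D = 6*D)
o(C(9)) + (20037 - 1*13252) = 6*(-3 + 9) + (20037 - 1*13252) = 6*6 + (20037 - 13252) = 36 + 6785 = 6821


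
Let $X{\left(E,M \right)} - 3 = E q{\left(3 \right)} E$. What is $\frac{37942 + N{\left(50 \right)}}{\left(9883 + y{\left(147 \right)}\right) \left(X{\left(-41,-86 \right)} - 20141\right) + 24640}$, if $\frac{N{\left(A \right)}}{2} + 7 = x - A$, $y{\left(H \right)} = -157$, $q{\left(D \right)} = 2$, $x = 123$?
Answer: $- \frac{19037}{81569368} \approx -0.00023338$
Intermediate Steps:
$N{\left(A \right)} = 232 - 2 A$ ($N{\left(A \right)} = -14 + 2 \left(123 - A\right) = -14 - \left(-246 + 2 A\right) = 232 - 2 A$)
$X{\left(E,M \right)} = 3 + 2 E^{2}$ ($X{\left(E,M \right)} = 3 + E 2 E = 3 + 2 E E = 3 + 2 E^{2}$)
$\frac{37942 + N{\left(50 \right)}}{\left(9883 + y{\left(147 \right)}\right) \left(X{\left(-41,-86 \right)} - 20141\right) + 24640} = \frac{37942 + \left(232 - 100\right)}{\left(9883 - 157\right) \left(\left(3 + 2 \left(-41\right)^{2}\right) - 20141\right) + 24640} = \frac{37942 + \left(232 - 100\right)}{9726 \left(\left(3 + 2 \cdot 1681\right) - 20141\right) + 24640} = \frac{37942 + 132}{9726 \left(\left(3 + 3362\right) - 20141\right) + 24640} = \frac{38074}{9726 \left(3365 - 20141\right) + 24640} = \frac{38074}{9726 \left(-16776\right) + 24640} = \frac{38074}{-163163376 + 24640} = \frac{38074}{-163138736} = 38074 \left(- \frac{1}{163138736}\right) = - \frac{19037}{81569368}$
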